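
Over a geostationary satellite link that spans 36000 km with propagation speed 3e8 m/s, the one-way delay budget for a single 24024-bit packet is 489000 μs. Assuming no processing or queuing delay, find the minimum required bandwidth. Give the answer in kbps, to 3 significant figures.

Propagation delay = 36000000 / 300000000 = 120000 μs.
Transmission budget = 489000 − 120000 = 369000 μs.
R ≥ L / t_tx = 24024 bits / 0.369 s = 65.1 kbps.

65.1 kbps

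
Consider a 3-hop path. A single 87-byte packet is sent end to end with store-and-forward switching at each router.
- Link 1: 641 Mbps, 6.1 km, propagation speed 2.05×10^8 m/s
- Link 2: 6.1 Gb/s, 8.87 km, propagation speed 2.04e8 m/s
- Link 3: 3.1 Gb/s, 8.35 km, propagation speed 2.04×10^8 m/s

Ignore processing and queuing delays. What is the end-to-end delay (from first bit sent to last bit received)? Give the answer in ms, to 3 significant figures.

L = 87 × 8 = 696 bits.
Transmission delays (L/R per hop): 0.0010858, 0.000114098, 0.000224516 ms; sum = 0.00142442 ms.
Propagation delays (d/s per hop): 0.0297561, 0.0434804, 0.0409314 ms; sum = 0.114168 ms.
End-to-end = 0.116 ms.

0.116 ms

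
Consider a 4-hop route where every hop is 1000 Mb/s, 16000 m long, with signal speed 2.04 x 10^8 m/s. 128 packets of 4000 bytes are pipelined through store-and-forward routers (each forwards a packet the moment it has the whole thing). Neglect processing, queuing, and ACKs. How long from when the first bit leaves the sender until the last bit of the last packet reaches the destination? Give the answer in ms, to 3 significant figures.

Per-hop transmission t_tx = L/R = 32000/1000000000 = 0.032 ms.
Per-hop propagation t_prop = 16000/204000000 = 0.0784314 ms.
Pipeline fill: first packet needs 4·t_tx to clear all hops; remaining 127 packets each add one t_tx.
Total = (4+128-1)·t_tx + 4·t_prop = 131·0.032 + 4·0.0784314 = 4.51 ms.

4.51 ms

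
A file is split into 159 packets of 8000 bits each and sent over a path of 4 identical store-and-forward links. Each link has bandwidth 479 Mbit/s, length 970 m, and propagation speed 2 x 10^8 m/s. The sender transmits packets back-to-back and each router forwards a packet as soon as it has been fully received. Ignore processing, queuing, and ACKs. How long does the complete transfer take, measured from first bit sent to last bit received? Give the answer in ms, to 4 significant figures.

Per-hop transmission t_tx = L/R = 8000/479000000 = 0.0167015 ms.
Per-hop propagation t_prop = 970/200000000 = 0.00485 ms.
Pipeline fill: first packet needs 4·t_tx to clear all hops; remaining 158 packets each add one t_tx.
Total = (4+159-1)·t_tx + 4·t_prop = 162·0.0167015 + 4·0.00485 = 2.725 ms.

2.725 ms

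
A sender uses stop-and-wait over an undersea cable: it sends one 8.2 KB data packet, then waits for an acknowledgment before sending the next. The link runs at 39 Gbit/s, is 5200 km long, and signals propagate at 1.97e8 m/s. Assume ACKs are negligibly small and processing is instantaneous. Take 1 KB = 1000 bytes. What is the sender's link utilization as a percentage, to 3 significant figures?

0.00319 %

t_tx = L/R = 65600/39000000000 = 1.68205e-06 s.
t_prop = 5200000/197000000 = 0.0263959 s; RTT = 0.0527919 s.
Cycle = t_tx + RTT = 0.0527936 s.
Utilization = t_tx / cycle = 1.68205e-06/0.0527936 = 0.00319 %.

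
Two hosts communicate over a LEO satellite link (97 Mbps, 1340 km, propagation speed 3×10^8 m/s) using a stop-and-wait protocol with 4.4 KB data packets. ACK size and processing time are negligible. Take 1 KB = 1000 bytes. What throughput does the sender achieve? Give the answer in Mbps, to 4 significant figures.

t_tx = L/R = 35200/97000000 = 0.000362887 s.
t_prop = 1340000/300000000 = 0.00446667 s; RTT = 0.00893333 s.
Cycle = t_tx + RTT = 0.00929622 s.
Throughput = L / cycle = 35200 / 0.00929622 = 3.786 Mbps.

3.786 Mbps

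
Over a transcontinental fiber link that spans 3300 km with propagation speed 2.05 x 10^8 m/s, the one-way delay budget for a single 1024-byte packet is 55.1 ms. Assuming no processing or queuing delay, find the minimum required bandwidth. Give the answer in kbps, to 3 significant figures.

L = 8192 bits.
Propagation delay = 3300000 / 2.05e+08 = 16.0976 ms.
Transmission budget = 55.1 − 16.0976 = 39.0024 ms.
R ≥ L / t_tx = 8192 bits / 0.0390024 s = 210 kbps.

210 kbps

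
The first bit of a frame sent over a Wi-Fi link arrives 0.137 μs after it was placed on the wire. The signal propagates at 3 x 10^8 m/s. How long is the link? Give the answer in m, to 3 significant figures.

41.1 m

d = s × t_prop = 300000000 × 1.37e-07 = 41.1 m.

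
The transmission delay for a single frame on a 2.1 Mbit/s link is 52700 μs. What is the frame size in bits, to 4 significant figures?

110700 bits

L = R × t_tx = 2100000 b/s × 0.0527 s = 110670 bits.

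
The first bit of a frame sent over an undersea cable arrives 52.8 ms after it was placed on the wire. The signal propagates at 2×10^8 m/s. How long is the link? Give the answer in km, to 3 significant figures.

10600 km

d = s × t_prop = 200000000 × 0.0528 = 10600 km.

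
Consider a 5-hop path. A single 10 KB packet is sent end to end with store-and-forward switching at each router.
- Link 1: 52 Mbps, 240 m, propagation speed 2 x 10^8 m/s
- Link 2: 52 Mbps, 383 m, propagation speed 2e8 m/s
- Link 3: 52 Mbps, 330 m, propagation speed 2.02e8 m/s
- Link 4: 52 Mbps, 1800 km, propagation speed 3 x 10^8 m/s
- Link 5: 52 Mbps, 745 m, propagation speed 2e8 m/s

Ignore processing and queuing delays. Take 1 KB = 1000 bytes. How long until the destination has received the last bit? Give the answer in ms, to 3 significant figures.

L = 80000 bits.
Transmission delay per hop = L/R = 80000/52000000 = 1.53846 ms; 5 hops → 7.69231 ms.
Propagation delays (d/s per hop): 0.0012, 0.001915, 0.00163366, 6, 0.003725 ms; sum = 6.00847 ms.
End-to-end = 13.7 ms.

13.7 ms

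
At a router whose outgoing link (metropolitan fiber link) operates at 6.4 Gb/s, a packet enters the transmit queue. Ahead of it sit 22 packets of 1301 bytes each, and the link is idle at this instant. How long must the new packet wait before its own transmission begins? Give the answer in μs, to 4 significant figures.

35.78 μs

Each queued packet: L/R = 10408/6400000000 = 1.62625 μs.
22 queued → 35.7775 μs.
Queuing delay = 35.78 μs.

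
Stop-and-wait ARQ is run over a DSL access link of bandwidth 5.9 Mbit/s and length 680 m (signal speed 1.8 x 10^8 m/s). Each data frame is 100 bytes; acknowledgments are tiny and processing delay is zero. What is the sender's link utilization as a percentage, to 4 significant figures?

t_tx = L/R = 800/5900000 = 0.000135593 s.
t_prop = 680/180000000 = 3.77778e-06 s; RTT = 7.55556e-06 s.
Cycle = t_tx + RTT = 0.000143149 s.
Utilization = t_tx / cycle = 0.000135593/0.000143149 = 94.72 %.

94.72 %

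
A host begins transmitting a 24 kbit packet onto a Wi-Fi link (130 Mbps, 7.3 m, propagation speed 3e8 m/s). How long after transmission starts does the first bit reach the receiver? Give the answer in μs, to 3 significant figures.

0.0243 μs

First bit experiences only propagation delay: d/s = 7.3/300000000 = 0.0243 μs.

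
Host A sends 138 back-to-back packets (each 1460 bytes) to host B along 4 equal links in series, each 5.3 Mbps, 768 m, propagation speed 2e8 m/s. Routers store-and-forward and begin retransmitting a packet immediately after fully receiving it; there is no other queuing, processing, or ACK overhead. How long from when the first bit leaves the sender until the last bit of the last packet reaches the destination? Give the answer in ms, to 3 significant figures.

311 ms

Per-hop transmission t_tx = L/R = 11680/5300000 = 2.20377 ms.
Per-hop propagation t_prop = 768/200000000 = 0.00384 ms.
Pipeline fill: first packet needs 4·t_tx to clear all hops; remaining 137 packets each add one t_tx.
Total = (4+138-1)·t_tx + 4·t_prop = 141·2.20377 + 4·0.00384 = 311 ms.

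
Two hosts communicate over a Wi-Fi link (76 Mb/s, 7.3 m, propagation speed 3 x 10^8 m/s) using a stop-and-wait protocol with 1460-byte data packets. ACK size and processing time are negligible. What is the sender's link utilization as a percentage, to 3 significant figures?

t_tx = L/R = 11680/76000000 = 0.000153684 s.
t_prop = 7.3/300000000 = 2.43333e-08 s; RTT = 4.86667e-08 s.
Cycle = t_tx + RTT = 0.000153733 s.
Utilization = t_tx / cycle = 0.000153684/0.000153733 = 100 %.

100 %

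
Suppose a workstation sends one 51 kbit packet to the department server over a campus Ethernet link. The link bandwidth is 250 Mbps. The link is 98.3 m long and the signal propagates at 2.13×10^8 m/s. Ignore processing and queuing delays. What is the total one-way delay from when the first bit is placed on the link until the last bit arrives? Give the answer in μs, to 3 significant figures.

L = 51000 bits.
Transmission delay = L/R = 51000 / 250000000 = 204 μs.
Propagation delay = d/s = 98.3 m / 213000000 m/s = 0.461502 μs.
Total = 204 μs.

204 μs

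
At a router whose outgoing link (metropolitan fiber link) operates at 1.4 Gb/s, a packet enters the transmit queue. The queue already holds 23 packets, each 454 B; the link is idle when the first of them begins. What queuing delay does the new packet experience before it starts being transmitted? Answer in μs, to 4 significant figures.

59.67 μs

Each queued packet: L/R = 3632/1400000000 = 2.59429 μs.
23 queued → 59.6686 μs.
Queuing delay = 59.67 μs.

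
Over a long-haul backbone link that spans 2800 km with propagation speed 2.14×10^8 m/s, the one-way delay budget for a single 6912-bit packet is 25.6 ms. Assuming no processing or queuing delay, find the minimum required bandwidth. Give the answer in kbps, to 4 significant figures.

552.3 kbps

Propagation delay = 2800000 / 214000000 = 13.0841 ms.
Transmission budget = 25.6 − 13.0841 = 12.5159 ms.
R ≥ L / t_tx = 6912 bits / 0.0125159 s = 552.3 kbps.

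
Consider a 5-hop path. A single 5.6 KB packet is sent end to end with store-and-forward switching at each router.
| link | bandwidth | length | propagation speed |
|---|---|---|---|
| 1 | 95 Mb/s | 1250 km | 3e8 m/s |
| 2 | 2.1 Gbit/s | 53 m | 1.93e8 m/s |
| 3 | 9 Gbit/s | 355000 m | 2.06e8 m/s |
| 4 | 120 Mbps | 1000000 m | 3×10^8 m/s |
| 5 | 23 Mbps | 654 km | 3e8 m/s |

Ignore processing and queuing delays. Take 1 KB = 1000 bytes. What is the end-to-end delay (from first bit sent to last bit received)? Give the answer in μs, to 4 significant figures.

L = 44800 bits.
Transmission delays (L/R per hop): 471.579, 21.3333, 4.97778, 373.333, 1947.83 μs; sum = 2819.05 μs.
Propagation delays (d/s per hop): 4166.67, 0.274611, 1723.3, 3333.33, 2180 μs; sum = 11403.6 μs.
End-to-end = 14220 μs.

14220 μs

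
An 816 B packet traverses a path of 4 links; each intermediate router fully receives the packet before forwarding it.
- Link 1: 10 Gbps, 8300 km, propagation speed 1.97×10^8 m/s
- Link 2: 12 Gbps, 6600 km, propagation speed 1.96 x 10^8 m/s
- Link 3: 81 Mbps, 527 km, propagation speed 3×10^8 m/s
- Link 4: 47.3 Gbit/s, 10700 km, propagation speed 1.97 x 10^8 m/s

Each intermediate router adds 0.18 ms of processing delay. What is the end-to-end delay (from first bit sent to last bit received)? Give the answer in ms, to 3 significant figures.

L = 816 × 8 = 6528 bits.
Transmission delays (L/R per hop): 0.0006528, 0.000544, 0.0805926, 0.000138013 ms; sum = 0.0819274 ms.
Propagation delays (d/s per hop): 42.132, 33.6735, 1.75667, 54.3147 ms; sum = 131.877 ms.
Processing at 3 router(s): 3 × 0.18 ms = 0.54 ms.
End-to-end = 132 ms.

132 ms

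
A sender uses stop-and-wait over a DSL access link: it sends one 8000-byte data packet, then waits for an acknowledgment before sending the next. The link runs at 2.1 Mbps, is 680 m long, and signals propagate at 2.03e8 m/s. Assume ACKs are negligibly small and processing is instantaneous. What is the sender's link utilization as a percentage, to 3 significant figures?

t_tx = L/R = 64000/2100000 = 0.0304762 s.
t_prop = 680/2.03e+08 = 3.34975e-06 s; RTT = 6.69951e-06 s.
Cycle = t_tx + RTT = 0.0304829 s.
Utilization = t_tx / cycle = 0.0304762/0.0304829 = 100 %.

100 %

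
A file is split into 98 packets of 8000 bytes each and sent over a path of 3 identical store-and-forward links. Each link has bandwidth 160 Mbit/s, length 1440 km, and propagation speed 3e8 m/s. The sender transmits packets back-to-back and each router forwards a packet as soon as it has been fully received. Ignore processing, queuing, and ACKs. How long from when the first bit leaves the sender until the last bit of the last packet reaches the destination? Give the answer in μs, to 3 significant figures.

54400 μs

Per-hop transmission t_tx = L/R = 64000/160000000 = 400 μs.
Per-hop propagation t_prop = 1440000/300000000 = 4800 μs.
Pipeline fill: first packet needs 3·t_tx to clear all hops; remaining 97 packets each add one t_tx.
Total = (3+98-1)·t_tx + 3·t_prop = 100·400 + 3·4800 = 54400 μs.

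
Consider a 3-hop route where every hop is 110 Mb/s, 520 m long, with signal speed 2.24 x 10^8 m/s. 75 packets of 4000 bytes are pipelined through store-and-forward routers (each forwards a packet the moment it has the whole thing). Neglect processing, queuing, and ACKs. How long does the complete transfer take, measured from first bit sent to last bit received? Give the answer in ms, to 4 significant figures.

22.41 ms

Per-hop transmission t_tx = L/R = 32000/110000000 = 0.290909 ms.
Per-hop propagation t_prop = 520/2.24e+08 = 0.00232143 ms.
Pipeline fill: first packet needs 3·t_tx to clear all hops; remaining 74 packets each add one t_tx.
Total = (3+75-1)·t_tx + 3·t_prop = 77·0.290909 + 3·0.00232143 = 22.41 ms.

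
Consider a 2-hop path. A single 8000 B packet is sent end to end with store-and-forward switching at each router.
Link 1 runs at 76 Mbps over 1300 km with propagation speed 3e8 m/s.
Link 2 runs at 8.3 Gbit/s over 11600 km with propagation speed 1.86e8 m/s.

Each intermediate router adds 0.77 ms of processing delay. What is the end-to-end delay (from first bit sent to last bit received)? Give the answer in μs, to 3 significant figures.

L = 8000 × 8 = 64000 bits.
Transmission delays (L/R per hop): 842.105, 7.71084 μs; sum = 849.816 μs.
Propagation delays (d/s per hop): 4333.33, 62365.6 μs; sum = 66698.9 μs.
Processing at 1 router(s): 1 × 0.77 ms = 770 μs.
End-to-end = 68300 μs.

68300 μs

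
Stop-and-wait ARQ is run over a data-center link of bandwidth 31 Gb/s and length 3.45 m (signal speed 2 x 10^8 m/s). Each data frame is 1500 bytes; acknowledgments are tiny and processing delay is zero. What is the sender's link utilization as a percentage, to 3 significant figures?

91.8 %

t_tx = L/R = 12000/31000000000 = 3.87097e-07 s.
t_prop = 3.45/200000000 = 1.725e-08 s; RTT = 3.45e-08 s.
Cycle = t_tx + RTT = 4.21597e-07 s.
Utilization = t_tx / cycle = 3.87097e-07/4.21597e-07 = 91.8 %.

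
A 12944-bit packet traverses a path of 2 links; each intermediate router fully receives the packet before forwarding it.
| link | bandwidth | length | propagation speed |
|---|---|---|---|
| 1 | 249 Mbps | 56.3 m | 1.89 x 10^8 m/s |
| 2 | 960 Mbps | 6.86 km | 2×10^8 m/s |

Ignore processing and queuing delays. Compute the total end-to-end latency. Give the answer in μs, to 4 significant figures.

100.1 μs

Transmission delays (L/R per hop): 51.9839, 13.4833 μs; sum = 65.4673 μs.
Propagation delays (d/s per hop): 0.297884, 34.3 μs; sum = 34.5979 μs.
End-to-end = 100.1 μs.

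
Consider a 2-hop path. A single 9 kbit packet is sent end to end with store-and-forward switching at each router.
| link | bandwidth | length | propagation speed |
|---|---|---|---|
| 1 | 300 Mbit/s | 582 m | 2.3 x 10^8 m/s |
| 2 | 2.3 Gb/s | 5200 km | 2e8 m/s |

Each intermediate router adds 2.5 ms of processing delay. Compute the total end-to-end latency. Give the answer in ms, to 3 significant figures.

L = 9000 bits.
Transmission delays (L/R per hop): 0.03, 0.00391304 ms; sum = 0.033913 ms.
Propagation delays (d/s per hop): 0.00253043, 26 ms; sum = 26.0025 ms.
Processing at 1 router(s): 1 × 2.5 ms = 2.5 ms.
End-to-end = 28.5 ms.

28.5 ms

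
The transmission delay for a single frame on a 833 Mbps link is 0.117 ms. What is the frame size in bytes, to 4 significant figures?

12180 bytes

L = R × t_tx = 833000000 b/s × 0.000117 s = 97461 bits.
In bytes: 97461 / 8 = 12180 bytes.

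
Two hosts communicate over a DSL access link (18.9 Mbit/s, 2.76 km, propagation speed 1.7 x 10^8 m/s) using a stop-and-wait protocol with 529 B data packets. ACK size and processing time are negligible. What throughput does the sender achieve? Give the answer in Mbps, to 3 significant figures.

16.5 Mbps

t_tx = L/R = 4232/18900000 = 0.000223915 s.
t_prop = 2760/170000000 = 1.62353e-05 s; RTT = 3.24706e-05 s.
Cycle = t_tx + RTT = 0.000256386 s.
Throughput = L / cycle = 4232 / 0.000256386 = 16.5 Mbps.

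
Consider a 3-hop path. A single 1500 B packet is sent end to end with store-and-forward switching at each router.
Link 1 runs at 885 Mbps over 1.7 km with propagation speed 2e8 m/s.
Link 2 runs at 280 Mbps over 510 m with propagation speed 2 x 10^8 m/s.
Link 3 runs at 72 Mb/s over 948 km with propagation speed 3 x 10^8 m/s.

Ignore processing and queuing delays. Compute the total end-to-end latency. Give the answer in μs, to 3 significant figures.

3390 μs

L = 1500 × 8 = 12000 bits.
Transmission delays (L/R per hop): 13.5593, 42.8571, 166.667 μs; sum = 223.083 μs.
Propagation delays (d/s per hop): 8.5, 2.55, 3160 μs; sum = 3171.05 μs.
End-to-end = 3390 μs.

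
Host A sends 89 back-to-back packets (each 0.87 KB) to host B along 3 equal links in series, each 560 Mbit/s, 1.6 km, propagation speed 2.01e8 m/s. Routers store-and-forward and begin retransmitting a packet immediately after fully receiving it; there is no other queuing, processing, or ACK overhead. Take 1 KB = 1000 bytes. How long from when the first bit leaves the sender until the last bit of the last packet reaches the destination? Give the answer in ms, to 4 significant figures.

1.155 ms

Per-hop transmission t_tx = L/R = 6960/560000000 = 0.0124286 ms.
Per-hop propagation t_prop = 1600/2.01e+08 = 0.0079602 ms.
Pipeline fill: first packet needs 3·t_tx to clear all hops; remaining 88 packets each add one t_tx.
Total = (3+89-1)·t_tx + 3·t_prop = 91·0.0124286 + 3·0.0079602 = 1.155 ms.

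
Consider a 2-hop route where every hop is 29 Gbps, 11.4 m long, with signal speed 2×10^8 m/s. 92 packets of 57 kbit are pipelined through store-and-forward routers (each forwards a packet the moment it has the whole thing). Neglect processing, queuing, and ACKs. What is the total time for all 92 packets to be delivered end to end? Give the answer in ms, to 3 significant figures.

0.183 ms

Per-hop transmission t_tx = L/R = 57000/29000000000 = 0.00196552 ms.
Per-hop propagation t_prop = 11.4/200000000 = 5.7e-05 ms.
Pipeline fill: first packet needs 2·t_tx to clear all hops; remaining 91 packets each add one t_tx.
Total = (2+92-1)·t_tx + 2·t_prop = 93·0.00196552 + 2·5.7e-05 = 0.183 ms.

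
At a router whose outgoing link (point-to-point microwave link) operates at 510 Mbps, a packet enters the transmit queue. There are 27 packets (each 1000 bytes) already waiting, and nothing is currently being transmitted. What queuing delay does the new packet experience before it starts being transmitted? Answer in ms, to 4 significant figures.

0.4235 ms

Each queued packet: L/R = 8000/510000000 = 0.0156863 ms.
27 queued → 0.423529 ms.
Queuing delay = 0.4235 ms.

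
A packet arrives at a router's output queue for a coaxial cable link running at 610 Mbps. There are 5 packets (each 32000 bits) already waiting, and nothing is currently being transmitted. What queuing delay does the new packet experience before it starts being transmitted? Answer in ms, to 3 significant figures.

0.262 ms

Each queued packet: L/R = 32000/610000000 = 0.052459 ms.
5 queued → 0.262295 ms.
Queuing delay = 0.262 ms.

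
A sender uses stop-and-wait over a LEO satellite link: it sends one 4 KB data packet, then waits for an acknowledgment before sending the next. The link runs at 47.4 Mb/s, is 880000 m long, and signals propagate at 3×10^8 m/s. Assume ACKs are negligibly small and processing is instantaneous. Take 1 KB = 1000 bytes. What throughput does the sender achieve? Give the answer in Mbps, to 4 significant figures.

t_tx = L/R = 32000/47400000 = 0.000675105 s.
t_prop = 880000/300000000 = 0.00293333 s; RTT = 0.00586667 s.
Cycle = t_tx + RTT = 0.00654177 s.
Throughput = L / cycle = 32000 / 0.00654177 = 4.892 Mbps.

4.892 Mbps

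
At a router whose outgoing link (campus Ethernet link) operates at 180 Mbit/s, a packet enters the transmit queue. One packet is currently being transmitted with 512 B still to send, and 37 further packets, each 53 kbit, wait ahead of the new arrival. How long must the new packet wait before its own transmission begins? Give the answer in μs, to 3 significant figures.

Each queued packet: L/R = 53000/180000000 = 294.444 μs.
37 queued → 10894.4 μs.
Plus remaining 4096 bits of current packet: 22.7556 μs.
Queuing delay = 10900 μs.

10900 μs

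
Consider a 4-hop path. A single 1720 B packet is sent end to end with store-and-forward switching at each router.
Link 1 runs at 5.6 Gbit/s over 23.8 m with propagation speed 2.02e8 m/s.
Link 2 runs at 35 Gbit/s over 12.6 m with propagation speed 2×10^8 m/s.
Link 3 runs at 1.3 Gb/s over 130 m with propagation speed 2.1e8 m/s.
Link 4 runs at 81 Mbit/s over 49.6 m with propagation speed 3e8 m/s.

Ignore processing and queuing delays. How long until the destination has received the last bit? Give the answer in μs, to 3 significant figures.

L = 1720 × 8 = 13760 bits.
Transmission delays (L/R per hop): 2.45714, 0.393143, 10.5846, 169.877 μs; sum = 183.311 μs.
Propagation delays (d/s per hop): 0.117822, 0.063, 0.619048, 0.165333 μs; sum = 0.965203 μs.
End-to-end = 184 μs.

184 μs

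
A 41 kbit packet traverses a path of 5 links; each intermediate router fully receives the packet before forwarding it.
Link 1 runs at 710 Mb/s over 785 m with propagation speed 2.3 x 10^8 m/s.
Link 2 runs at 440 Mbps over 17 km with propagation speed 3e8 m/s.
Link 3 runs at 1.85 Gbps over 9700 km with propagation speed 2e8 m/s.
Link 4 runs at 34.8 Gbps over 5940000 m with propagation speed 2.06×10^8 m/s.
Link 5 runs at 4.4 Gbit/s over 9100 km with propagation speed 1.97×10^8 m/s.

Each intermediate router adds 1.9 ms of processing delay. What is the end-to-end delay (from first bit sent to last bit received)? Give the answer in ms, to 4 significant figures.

131.4 ms

L = 41000 bits.
Transmission delays (L/R per hop): 0.0577465, 0.0931818, 0.0221622, 0.00117816, 0.00931818 ms; sum = 0.183587 ms.
Propagation delays (d/s per hop): 0.00341304, 0.0566667, 48.5, 28.835, 46.1929 ms; sum = 123.588 ms.
Processing at 4 router(s): 4 × 1.9 ms = 7.6 ms.
End-to-end = 131.4 ms.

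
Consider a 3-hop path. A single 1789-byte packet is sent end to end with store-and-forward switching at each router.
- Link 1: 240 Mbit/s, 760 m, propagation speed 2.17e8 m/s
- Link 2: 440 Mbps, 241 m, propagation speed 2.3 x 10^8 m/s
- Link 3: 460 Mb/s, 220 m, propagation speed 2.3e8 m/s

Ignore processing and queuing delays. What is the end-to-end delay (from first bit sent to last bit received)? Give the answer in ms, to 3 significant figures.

L = 1789 × 8 = 14312 bits.
Transmission delays (L/R per hop): 0.0596333, 0.0325273, 0.031113 ms; sum = 0.123274 ms.
Propagation delays (d/s per hop): 0.0035023, 0.00104783, 0.000956522 ms; sum = 0.00550665 ms.
End-to-end = 0.129 ms.

0.129 ms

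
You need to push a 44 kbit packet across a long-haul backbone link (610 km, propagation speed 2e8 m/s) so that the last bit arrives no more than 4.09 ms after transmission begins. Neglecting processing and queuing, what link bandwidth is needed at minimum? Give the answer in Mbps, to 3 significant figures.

42.3 Mbps

Propagation delay = 610000 / 200000000 = 3.05 ms.
Transmission budget = 4.09 − 3.05 = 1.04 ms.
R ≥ L / t_tx = 44000 bits / 0.00104 s = 42.3 Mbps.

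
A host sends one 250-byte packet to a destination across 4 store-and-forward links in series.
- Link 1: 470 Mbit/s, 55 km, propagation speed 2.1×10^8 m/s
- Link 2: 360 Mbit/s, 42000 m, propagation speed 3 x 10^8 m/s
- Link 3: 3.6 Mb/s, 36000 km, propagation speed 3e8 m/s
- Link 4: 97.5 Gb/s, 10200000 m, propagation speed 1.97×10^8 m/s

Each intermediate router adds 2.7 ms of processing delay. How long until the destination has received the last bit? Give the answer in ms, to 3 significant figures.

L = 250 × 8 = 2000 bits.
Transmission delays (L/R per hop): 0.00425532, 0.00555556, 0.555556, 2.05128e-05 ms; sum = 0.565387 ms.
Propagation delays (d/s per hop): 0.261905, 0.14, 120, 51.7766 ms; sum = 172.179 ms.
Processing at 3 router(s): 3 × 2.7 ms = 8.1 ms.
End-to-end = 181 ms.

181 ms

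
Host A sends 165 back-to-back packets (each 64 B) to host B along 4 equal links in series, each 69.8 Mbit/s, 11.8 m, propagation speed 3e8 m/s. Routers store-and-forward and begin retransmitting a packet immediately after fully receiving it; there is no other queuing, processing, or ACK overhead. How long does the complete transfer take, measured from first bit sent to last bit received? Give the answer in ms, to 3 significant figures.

1.23 ms

Per-hop transmission t_tx = L/R = 512/69800000 = 0.00733524 ms.
Per-hop propagation t_prop = 11.8/300000000 = 3.93333e-05 ms.
Pipeline fill: first packet needs 4·t_tx to clear all hops; remaining 164 packets each add one t_tx.
Total = (4+165-1)·t_tx + 4·t_prop = 168·0.00733524 + 4·3.93333e-05 = 1.23 ms.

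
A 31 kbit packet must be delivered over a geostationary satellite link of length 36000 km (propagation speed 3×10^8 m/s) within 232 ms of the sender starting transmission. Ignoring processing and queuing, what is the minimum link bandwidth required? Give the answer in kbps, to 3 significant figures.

277 kbps

Propagation delay = 36000000 / 300000000 = 120 ms.
Transmission budget = 232 − 120 = 112 ms.
R ≥ L / t_tx = 31000 bits / 0.112 s = 277 kbps.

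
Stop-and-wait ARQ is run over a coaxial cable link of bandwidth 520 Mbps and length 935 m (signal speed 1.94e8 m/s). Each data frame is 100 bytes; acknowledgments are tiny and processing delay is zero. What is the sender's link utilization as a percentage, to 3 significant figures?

13.8 %

t_tx = L/R = 800/520000000 = 1.53846e-06 s.
t_prop = 935/194000000 = 4.81959e-06 s; RTT = 9.63918e-06 s.
Cycle = t_tx + RTT = 1.11776e-05 s.
Utilization = t_tx / cycle = 1.53846e-06/1.11776e-05 = 13.8 %.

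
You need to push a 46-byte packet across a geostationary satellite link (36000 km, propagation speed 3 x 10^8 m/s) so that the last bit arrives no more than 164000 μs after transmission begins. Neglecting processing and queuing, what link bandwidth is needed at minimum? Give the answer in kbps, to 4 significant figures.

L = 368 bits.
Propagation delay = 36000000 / 300000000 = 120000 μs.
Transmission budget = 164000 − 120000 = 44000 μs.
R ≥ L / t_tx = 368 bits / 0.044 s = 8.364 kbps.

8.364 kbps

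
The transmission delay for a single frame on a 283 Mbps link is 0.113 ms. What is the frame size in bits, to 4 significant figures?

L = R × t_tx = 283000000 b/s × 0.000113 s = 31979 bits.

31980 bits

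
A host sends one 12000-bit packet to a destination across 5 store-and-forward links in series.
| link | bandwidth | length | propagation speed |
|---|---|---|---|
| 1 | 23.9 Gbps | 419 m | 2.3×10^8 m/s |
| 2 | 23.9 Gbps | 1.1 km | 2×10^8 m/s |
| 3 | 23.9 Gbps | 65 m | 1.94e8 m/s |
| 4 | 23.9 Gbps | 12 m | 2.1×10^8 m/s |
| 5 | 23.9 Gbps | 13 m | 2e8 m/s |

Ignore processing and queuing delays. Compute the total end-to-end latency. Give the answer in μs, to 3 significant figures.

Transmission delay per hop = L/R = 12000/23900000000 = 0.502092 μs; 5 hops → 2.51046 μs.
Propagation delays (d/s per hop): 1.82174, 5.5, 0.335052, 0.0571429, 0.065 μs; sum = 7.77893 μs.
End-to-end = 10.3 μs.

10.3 μs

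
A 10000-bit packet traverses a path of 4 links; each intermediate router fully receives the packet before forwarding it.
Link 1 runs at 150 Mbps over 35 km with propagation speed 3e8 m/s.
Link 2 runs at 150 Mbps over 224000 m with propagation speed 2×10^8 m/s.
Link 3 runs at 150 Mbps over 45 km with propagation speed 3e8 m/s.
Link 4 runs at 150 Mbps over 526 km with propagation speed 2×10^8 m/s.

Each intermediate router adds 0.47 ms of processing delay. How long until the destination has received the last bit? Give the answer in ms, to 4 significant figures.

Transmission delay per hop = L/R = 10000/150000000 = 0.0666667 ms; 4 hops → 0.266667 ms.
Propagation delays (d/s per hop): 0.116667, 1.12, 0.15, 2.63 ms; sum = 4.01667 ms.
Processing at 3 router(s): 3 × 0.47 ms = 1.41 ms.
End-to-end = 5.693 ms.

5.693 ms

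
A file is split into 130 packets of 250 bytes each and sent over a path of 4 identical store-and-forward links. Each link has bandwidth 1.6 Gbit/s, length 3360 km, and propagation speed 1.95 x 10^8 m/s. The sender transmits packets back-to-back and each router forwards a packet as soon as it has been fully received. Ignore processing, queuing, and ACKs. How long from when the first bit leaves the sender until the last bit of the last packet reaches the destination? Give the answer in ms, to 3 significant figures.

Per-hop transmission t_tx = L/R = 2000/1600000000 = 0.00125 ms.
Per-hop propagation t_prop = 3360000/195000000 = 17.2308 ms.
Pipeline fill: first packet needs 4·t_tx to clear all hops; remaining 129 packets each add one t_tx.
Total = (4+130-1)·t_tx + 4·t_prop = 133·0.00125 + 4·17.2308 = 69.1 ms.

69.1 ms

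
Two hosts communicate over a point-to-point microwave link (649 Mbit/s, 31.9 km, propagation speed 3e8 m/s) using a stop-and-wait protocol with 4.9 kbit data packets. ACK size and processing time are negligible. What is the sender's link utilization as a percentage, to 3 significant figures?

t_tx = L/R = 4900/649000000 = 7.55008e-06 s.
t_prop = 31900/300000000 = 0.000106333 s; RTT = 0.000212667 s.
Cycle = t_tx + RTT = 0.000220217 s.
Utilization = t_tx / cycle = 7.55008e-06/0.000220217 = 3.43 %.

3.43 %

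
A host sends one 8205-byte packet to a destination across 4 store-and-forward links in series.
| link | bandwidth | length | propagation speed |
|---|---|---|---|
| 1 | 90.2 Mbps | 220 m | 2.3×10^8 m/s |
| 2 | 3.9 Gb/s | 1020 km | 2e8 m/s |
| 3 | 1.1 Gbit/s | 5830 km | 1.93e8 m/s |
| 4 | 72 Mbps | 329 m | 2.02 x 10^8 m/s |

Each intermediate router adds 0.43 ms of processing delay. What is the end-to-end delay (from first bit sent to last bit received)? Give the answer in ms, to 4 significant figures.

38.32 ms

L = 8205 × 8 = 65640 bits.
Transmission delays (L/R per hop): 0.727716, 0.0168308, 0.0596727, 0.911667 ms; sum = 1.71589 ms.
Propagation delays (d/s per hop): 0.000956522, 5.1, 30.2073, 0.00162871 ms; sum = 35.3098 ms.
Processing at 3 router(s): 3 × 0.43 ms = 1.29 ms.
End-to-end = 38.32 ms.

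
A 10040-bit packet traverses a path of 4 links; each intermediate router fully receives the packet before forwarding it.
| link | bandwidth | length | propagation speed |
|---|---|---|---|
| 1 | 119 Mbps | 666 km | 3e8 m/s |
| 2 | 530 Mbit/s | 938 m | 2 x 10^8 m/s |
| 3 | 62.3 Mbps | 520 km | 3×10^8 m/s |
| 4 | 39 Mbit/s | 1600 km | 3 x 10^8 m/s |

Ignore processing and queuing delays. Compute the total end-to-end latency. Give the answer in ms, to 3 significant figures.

Transmission delays (L/R per hop): 0.0843697, 0.0189434, 0.161156, 0.257436 ms; sum = 0.521905 ms.
Propagation delays (d/s per hop): 2.22, 0.00469, 1.73333, 5.33333 ms; sum = 9.29136 ms.
End-to-end = 9.81 ms.

9.81 ms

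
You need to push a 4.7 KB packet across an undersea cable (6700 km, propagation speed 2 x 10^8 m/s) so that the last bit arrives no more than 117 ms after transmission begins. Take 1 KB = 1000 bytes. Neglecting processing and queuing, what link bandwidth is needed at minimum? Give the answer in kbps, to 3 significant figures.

L = 37600 bits.
Propagation delay = 6700000 / 200000000 = 33.5 ms.
Transmission budget = 117 − 33.5 = 83.5 ms.
R ≥ L / t_tx = 37600 bits / 0.0835 s = 450 kbps.

450 kbps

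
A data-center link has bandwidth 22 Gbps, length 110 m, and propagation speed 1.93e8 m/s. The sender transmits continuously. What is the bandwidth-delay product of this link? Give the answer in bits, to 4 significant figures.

12540 bits

Propagation delay = 110 / 193000000 = 5.69948e-07 s.
BDP = R × t_prop = 22000000000 × 5.69948e-07 = 12538.9 bits.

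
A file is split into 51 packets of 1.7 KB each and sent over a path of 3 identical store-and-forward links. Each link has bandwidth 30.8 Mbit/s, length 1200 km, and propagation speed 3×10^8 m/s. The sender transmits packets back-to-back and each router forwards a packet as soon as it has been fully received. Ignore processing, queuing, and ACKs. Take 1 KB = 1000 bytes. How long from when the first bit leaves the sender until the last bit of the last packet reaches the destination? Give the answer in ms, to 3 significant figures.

35.4 ms

Per-hop transmission t_tx = L/R = 13600/30800000 = 0.441558 ms.
Per-hop propagation t_prop = 1200000/300000000 = 4 ms.
Pipeline fill: first packet needs 3·t_tx to clear all hops; remaining 50 packets each add one t_tx.
Total = (3+51-1)·t_tx + 3·t_prop = 53·0.441558 + 3·4 = 35.4 ms.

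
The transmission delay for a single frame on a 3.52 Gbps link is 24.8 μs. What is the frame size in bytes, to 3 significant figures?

L = R × t_tx = 3520000000 b/s × 2.48e-05 s = 87296 bits.
In bytes: 87296 / 8 = 10900 bytes.

10900 bytes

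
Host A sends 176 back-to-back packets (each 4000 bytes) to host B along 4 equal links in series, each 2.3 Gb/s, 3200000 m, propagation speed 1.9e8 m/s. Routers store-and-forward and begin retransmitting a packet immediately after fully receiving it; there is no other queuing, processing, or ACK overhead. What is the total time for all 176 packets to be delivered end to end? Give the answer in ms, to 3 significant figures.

Per-hop transmission t_tx = L/R = 32000/2300000000 = 0.013913 ms.
Per-hop propagation t_prop = 3200000/190000000 = 16.8421 ms.
Pipeline fill: first packet needs 4·t_tx to clear all hops; remaining 175 packets each add one t_tx.
Total = (4+176-1)·t_tx + 4·t_prop = 179·0.013913 + 4·16.8421 = 69.9 ms.

69.9 ms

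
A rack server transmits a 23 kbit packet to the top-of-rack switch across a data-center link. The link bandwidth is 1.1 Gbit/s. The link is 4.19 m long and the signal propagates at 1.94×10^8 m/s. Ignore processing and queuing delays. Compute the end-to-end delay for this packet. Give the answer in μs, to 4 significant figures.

L = 23000 bits.
Transmission delay = L/R = 23000 / 1100000000 = 20.9091 μs.
Propagation delay = d/s = 4.19 m / 194000000 m/s = 0.0215979 μs.
Total = 20.93 μs.

20.93 μs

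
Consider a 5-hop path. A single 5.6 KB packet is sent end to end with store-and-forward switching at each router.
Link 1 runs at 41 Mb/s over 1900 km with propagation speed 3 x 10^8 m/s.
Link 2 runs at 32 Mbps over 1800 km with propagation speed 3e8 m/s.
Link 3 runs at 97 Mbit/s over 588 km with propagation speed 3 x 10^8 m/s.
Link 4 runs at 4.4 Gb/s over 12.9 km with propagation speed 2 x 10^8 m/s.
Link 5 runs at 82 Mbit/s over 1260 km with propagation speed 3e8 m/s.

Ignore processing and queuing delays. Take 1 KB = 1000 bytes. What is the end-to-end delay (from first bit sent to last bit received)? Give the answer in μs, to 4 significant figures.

L = 44800 bits.
Transmission delays (L/R per hop): 1092.68, 1400, 461.856, 10.1818, 546.341 μs; sum = 3511.06 μs.
Propagation delays (d/s per hop): 6333.33, 6000, 1960, 64.5, 4200 μs; sum = 18557.8 μs.
End-to-end = 22070 μs.

22070 μs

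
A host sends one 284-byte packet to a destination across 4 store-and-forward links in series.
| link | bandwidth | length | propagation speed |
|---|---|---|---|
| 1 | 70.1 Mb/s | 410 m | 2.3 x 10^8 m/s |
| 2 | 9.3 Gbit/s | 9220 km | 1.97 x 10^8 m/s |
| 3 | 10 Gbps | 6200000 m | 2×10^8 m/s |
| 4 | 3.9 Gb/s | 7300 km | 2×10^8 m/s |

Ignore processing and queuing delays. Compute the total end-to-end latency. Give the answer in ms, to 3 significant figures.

114 ms

L = 284 × 8 = 2272 bits.
Transmission delays (L/R per hop): 0.0324108, 0.000244301, 0.0002272, 0.000582564 ms; sum = 0.0334649 ms.
Propagation delays (d/s per hop): 0.00178261, 46.802, 31, 36.5 ms; sum = 114.304 ms.
End-to-end = 114 ms.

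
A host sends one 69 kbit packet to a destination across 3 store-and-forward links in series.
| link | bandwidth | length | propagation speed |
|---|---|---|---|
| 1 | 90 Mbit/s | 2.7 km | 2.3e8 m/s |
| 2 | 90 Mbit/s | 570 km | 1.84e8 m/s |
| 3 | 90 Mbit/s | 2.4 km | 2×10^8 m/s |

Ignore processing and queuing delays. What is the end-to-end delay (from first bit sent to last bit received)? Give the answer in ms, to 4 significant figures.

L = 69000 bits.
Transmission delay per hop = L/R = 69000/90000000 = 0.766667 ms; 3 hops → 2.3 ms.
Propagation delays (d/s per hop): 0.0117391, 3.09783, 0.012 ms; sum = 3.12157 ms.
End-to-end = 5.422 ms.

5.422 ms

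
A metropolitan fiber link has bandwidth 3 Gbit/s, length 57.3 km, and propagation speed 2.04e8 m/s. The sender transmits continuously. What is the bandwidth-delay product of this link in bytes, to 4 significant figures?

105300 bytes

Propagation delay = 57300 / 204000000 = 0.000280882 s.
BDP = R × t_prop = 3000000000 × 0.000280882 = 842647 bits.
In bytes: 842647/8 = 105300 bytes.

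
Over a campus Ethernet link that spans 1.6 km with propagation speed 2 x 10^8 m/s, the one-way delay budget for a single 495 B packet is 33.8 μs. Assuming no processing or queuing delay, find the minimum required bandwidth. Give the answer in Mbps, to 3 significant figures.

153 Mbps

L = 3960 bits.
Propagation delay = 1600 / 200000000 = 8 μs.
Transmission budget = 33.8 − 8 = 25.8 μs.
R ≥ L / t_tx = 3960 bits / 2.58e-05 s = 153 Mbps.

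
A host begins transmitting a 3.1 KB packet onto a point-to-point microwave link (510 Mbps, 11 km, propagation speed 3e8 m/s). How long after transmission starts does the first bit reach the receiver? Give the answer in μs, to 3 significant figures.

First bit experiences only propagation delay: d/s = 11000/300000000 = 36.7 μs.

36.7 μs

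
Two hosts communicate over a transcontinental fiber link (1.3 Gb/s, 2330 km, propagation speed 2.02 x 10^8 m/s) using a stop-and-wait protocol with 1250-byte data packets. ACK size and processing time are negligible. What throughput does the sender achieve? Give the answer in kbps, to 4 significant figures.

433.3 kbps

t_tx = L/R = 10000/1300000000 = 7.69231e-06 s.
t_prop = 2330000/202000000 = 0.0115347 s; RTT = 0.0230693 s.
Cycle = t_tx + RTT = 0.023077 s.
Throughput = L / cycle = 10000 / 0.023077 = 433.3 kbps.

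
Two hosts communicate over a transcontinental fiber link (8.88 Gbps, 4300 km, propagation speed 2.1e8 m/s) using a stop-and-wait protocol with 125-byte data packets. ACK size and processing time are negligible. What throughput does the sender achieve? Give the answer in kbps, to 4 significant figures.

24.42 kbps

t_tx = L/R = 1000/8880000000 = 1.12613e-07 s.
t_prop = 4300000/210000000 = 0.0204762 s; RTT = 0.0409524 s.
Cycle = t_tx + RTT = 0.0409525 s.
Throughput = L / cycle = 1000 / 0.0409525 = 24.42 kbps.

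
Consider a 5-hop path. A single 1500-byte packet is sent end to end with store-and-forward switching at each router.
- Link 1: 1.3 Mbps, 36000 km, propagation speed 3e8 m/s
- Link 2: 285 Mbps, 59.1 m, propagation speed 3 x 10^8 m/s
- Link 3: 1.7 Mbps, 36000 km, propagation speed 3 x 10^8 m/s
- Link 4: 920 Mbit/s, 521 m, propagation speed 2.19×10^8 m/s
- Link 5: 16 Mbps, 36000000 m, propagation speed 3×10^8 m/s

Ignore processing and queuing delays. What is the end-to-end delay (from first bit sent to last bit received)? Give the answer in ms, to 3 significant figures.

377 ms

L = 1500 × 8 = 12000 bits.
Transmission delays (L/R per hop): 9.23077, 0.0421053, 7.05882, 0.0130435, 0.75 ms; sum = 17.0947 ms.
Propagation delays (d/s per hop): 120, 0.000197, 120, 0.002379, 120 ms; sum = 360.003 ms.
End-to-end = 377 ms.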